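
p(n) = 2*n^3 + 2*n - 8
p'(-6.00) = 218.00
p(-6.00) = -452.00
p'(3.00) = 56.00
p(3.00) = 52.00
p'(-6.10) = 225.26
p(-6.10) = -474.16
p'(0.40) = 2.96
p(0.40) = -7.07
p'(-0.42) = 3.06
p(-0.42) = -8.99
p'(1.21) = 10.78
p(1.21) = -2.04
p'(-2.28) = 33.19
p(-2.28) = -36.26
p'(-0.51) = 3.56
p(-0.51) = -9.29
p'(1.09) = 9.13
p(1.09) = -3.23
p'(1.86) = 22.76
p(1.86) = 8.59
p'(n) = 6*n^2 + 2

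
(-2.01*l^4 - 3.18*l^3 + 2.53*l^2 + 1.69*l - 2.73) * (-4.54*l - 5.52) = 9.1254*l^5 + 25.5324*l^4 + 6.0674*l^3 - 21.6382*l^2 + 3.0654*l + 15.0696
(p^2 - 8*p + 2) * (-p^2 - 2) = -p^4 + 8*p^3 - 4*p^2 + 16*p - 4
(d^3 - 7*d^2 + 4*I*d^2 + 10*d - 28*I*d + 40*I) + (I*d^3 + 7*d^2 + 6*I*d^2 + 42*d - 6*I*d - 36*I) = d^3 + I*d^3 + 10*I*d^2 + 52*d - 34*I*d + 4*I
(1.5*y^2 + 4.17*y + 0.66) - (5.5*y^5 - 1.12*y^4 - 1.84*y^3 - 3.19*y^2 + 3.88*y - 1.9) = -5.5*y^5 + 1.12*y^4 + 1.84*y^3 + 4.69*y^2 + 0.29*y + 2.56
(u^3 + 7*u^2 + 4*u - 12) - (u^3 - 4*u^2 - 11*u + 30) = 11*u^2 + 15*u - 42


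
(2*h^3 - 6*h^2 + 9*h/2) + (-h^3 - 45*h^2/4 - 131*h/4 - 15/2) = h^3 - 69*h^2/4 - 113*h/4 - 15/2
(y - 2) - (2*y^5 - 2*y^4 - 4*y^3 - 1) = -2*y^5 + 2*y^4 + 4*y^3 + y - 1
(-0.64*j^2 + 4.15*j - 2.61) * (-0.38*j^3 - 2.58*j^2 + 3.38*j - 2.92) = 0.2432*j^5 + 0.0741999999999998*j^4 - 11.8784*j^3 + 22.6296*j^2 - 20.9398*j + 7.6212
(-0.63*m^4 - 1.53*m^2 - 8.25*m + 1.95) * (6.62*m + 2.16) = -4.1706*m^5 - 1.3608*m^4 - 10.1286*m^3 - 57.9198*m^2 - 4.911*m + 4.212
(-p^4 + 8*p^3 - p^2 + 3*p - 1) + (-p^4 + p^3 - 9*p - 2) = -2*p^4 + 9*p^3 - p^2 - 6*p - 3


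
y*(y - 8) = y^2 - 8*y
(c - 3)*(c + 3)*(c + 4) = c^3 + 4*c^2 - 9*c - 36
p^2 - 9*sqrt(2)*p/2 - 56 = (p - 8*sqrt(2))*(p + 7*sqrt(2)/2)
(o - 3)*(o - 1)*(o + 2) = o^3 - 2*o^2 - 5*o + 6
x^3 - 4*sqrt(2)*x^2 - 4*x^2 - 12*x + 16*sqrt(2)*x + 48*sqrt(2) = (x - 6)*(x + 2)*(x - 4*sqrt(2))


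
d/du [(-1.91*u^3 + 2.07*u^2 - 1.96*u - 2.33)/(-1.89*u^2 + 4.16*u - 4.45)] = (3.6099*u^4 - 15.8912*u^3 + 30.4053*u^2 - 27.2304*u + 18.4148)/(3.5721*u^4 - 15.7248*u^3 + 34.1266*u^2 - 37.024*u + 19.8025)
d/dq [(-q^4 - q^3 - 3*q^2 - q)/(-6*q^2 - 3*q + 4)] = (12*q^5 + 15*q^4 - 10*q^3 - 9*q^2 - 24*q - 4)/(36*q^4 + 36*q^3 - 39*q^2 - 24*q + 16)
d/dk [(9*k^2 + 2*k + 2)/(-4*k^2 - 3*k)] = (-19*k^2 + 16*k + 6)/(k^2*(16*k^2 + 24*k + 9))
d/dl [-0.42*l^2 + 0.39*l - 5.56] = 0.39 - 0.84*l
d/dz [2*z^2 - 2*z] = 4*z - 2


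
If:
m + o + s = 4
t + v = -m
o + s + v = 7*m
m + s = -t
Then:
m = v/8 + 1/2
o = 7/2 - 9*v/8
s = v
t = -9*v/8 - 1/2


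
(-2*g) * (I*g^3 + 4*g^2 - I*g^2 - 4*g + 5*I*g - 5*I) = -2*I*g^4 - 8*g^3 + 2*I*g^3 + 8*g^2 - 10*I*g^2 + 10*I*g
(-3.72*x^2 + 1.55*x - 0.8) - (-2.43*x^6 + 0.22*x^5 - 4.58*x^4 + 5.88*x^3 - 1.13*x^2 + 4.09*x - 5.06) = 2.43*x^6 - 0.22*x^5 + 4.58*x^4 - 5.88*x^3 - 2.59*x^2 - 2.54*x + 4.26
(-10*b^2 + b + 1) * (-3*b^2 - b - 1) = 30*b^4 + 7*b^3 + 6*b^2 - 2*b - 1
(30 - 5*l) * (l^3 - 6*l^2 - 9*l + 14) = -5*l^4 + 60*l^3 - 135*l^2 - 340*l + 420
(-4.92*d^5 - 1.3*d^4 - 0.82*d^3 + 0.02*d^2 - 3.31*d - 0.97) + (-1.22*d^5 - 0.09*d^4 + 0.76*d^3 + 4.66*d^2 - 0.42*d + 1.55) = -6.14*d^5 - 1.39*d^4 - 0.0599999999999999*d^3 + 4.68*d^2 - 3.73*d + 0.58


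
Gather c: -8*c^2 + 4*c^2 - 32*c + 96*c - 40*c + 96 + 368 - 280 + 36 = -4*c^2 + 24*c + 220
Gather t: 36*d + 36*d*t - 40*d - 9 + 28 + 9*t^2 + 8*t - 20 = -4*d + 9*t^2 + t*(36*d + 8) - 1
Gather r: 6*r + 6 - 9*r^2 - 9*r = -9*r^2 - 3*r + 6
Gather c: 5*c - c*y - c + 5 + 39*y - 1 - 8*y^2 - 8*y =c*(4 - y) - 8*y^2 + 31*y + 4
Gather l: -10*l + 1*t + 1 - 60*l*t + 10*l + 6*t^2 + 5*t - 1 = -60*l*t + 6*t^2 + 6*t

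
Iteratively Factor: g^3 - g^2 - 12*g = (g)*(g^2 - g - 12) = g*(g + 3)*(g - 4)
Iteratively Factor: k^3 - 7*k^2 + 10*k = (k - 5)*(k^2 - 2*k) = k*(k - 5)*(k - 2)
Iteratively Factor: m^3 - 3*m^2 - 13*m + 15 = (m + 3)*(m^2 - 6*m + 5) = (m - 5)*(m + 3)*(m - 1)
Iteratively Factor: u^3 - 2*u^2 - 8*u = (u)*(u^2 - 2*u - 8) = u*(u + 2)*(u - 4)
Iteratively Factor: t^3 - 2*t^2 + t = (t - 1)*(t^2 - t) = (t - 1)^2*(t)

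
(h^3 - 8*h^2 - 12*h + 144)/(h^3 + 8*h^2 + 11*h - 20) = (h^2 - 12*h + 36)/(h^2 + 4*h - 5)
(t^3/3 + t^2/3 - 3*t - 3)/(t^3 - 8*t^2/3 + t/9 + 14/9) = 3*(t^3 + t^2 - 9*t - 9)/(9*t^3 - 24*t^2 + t + 14)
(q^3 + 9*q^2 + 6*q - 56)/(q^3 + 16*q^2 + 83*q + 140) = (q - 2)/(q + 5)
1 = 1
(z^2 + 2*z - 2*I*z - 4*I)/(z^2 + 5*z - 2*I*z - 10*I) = (z + 2)/(z + 5)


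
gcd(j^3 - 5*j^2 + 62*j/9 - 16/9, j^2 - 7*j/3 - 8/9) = j - 8/3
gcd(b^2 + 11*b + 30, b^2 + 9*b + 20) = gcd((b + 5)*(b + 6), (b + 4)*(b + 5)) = b + 5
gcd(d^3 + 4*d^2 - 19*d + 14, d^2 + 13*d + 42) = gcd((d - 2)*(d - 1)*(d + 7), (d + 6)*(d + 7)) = d + 7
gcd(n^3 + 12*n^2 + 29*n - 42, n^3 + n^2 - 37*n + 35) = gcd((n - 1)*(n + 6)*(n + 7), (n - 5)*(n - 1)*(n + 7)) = n^2 + 6*n - 7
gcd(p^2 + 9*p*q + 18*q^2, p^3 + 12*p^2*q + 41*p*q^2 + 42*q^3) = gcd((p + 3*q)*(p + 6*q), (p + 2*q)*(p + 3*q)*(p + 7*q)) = p + 3*q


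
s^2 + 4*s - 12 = (s - 2)*(s + 6)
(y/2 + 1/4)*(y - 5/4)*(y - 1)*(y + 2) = y^4/2 + y^3/8 - 27*y^2/16 + 7*y/16 + 5/8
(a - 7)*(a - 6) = a^2 - 13*a + 42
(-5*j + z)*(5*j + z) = -25*j^2 + z^2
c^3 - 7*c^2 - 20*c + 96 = (c - 8)*(c - 3)*(c + 4)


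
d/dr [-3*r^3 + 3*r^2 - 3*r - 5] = -9*r^2 + 6*r - 3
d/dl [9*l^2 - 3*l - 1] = 18*l - 3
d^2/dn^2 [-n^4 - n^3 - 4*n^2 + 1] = -12*n^2 - 6*n - 8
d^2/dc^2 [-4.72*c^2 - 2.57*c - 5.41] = -9.44000000000000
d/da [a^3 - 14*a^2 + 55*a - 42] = 3*a^2 - 28*a + 55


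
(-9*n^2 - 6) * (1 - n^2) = 9*n^4 - 3*n^2 - 6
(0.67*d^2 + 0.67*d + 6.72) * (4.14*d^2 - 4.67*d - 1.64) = 2.7738*d^4 - 0.3551*d^3 + 23.5931*d^2 - 32.4812*d - 11.0208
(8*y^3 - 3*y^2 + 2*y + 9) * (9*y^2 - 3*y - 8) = 72*y^5 - 51*y^4 - 37*y^3 + 99*y^2 - 43*y - 72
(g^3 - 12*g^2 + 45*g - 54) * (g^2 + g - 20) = g^5 - 11*g^4 + 13*g^3 + 231*g^2 - 954*g + 1080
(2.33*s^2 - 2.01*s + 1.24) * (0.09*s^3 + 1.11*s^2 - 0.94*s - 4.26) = 0.2097*s^5 + 2.4054*s^4 - 4.3097*s^3 - 6.66*s^2 + 7.397*s - 5.2824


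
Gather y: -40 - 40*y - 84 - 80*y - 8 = -120*y - 132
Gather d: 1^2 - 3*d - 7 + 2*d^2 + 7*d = 2*d^2 + 4*d - 6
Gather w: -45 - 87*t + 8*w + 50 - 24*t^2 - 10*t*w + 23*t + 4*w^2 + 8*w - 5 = -24*t^2 - 64*t + 4*w^2 + w*(16 - 10*t)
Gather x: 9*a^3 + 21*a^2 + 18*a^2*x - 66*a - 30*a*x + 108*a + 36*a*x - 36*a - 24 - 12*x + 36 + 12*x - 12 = 9*a^3 + 21*a^2 + 6*a + x*(18*a^2 + 6*a)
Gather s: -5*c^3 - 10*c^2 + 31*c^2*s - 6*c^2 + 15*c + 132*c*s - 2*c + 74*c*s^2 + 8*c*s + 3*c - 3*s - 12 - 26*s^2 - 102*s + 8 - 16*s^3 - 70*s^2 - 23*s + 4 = -5*c^3 - 16*c^2 + 16*c - 16*s^3 + s^2*(74*c - 96) + s*(31*c^2 + 140*c - 128)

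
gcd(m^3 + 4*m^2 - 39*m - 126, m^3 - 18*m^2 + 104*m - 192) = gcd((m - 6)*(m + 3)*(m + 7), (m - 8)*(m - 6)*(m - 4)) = m - 6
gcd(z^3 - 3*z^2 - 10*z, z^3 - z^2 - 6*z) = z^2 + 2*z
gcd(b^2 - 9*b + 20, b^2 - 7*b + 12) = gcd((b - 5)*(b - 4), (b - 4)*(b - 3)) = b - 4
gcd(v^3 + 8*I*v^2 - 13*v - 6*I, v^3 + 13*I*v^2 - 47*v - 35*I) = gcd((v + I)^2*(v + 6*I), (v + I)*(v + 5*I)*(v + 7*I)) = v + I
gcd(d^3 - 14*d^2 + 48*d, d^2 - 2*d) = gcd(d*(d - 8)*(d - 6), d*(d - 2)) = d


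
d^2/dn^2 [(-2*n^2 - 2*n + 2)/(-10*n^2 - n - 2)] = 12*(30*n^3 - 120*n^2 - 30*n + 7)/(1000*n^6 + 300*n^5 + 630*n^4 + 121*n^3 + 126*n^2 + 12*n + 8)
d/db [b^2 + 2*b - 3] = 2*b + 2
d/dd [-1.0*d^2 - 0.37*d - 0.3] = -2.0*d - 0.37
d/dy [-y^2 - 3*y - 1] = -2*y - 3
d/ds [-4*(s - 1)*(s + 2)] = -8*s - 4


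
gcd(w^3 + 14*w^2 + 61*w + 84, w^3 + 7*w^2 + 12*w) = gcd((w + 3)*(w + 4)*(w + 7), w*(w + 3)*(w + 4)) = w^2 + 7*w + 12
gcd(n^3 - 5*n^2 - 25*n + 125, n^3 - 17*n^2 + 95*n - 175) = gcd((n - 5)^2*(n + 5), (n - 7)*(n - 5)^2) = n^2 - 10*n + 25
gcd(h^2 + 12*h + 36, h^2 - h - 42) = h + 6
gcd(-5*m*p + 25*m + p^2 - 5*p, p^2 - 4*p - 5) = p - 5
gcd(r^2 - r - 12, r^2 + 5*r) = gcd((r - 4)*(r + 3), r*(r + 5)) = 1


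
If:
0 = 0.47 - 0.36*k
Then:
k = 1.31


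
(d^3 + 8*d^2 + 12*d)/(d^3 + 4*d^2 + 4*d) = (d + 6)/(d + 2)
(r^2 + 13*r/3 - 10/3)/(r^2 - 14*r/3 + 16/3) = (3*r^2 + 13*r - 10)/(3*r^2 - 14*r + 16)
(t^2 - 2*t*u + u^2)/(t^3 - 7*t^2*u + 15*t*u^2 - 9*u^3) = (t - u)/(t^2 - 6*t*u + 9*u^2)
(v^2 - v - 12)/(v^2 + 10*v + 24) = (v^2 - v - 12)/(v^2 + 10*v + 24)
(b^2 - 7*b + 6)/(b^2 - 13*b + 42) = (b - 1)/(b - 7)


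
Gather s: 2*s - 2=2*s - 2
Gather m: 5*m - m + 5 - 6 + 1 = 4*m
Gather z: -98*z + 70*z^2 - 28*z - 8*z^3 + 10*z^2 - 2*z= -8*z^3 + 80*z^2 - 128*z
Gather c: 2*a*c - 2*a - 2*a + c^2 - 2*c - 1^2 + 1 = -4*a + c^2 + c*(2*a - 2)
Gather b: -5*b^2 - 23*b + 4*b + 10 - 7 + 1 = -5*b^2 - 19*b + 4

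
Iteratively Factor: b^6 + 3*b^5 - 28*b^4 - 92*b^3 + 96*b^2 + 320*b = (b + 2)*(b^5 + b^4 - 30*b^3 - 32*b^2 + 160*b) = (b + 2)*(b + 4)*(b^4 - 3*b^3 - 18*b^2 + 40*b) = b*(b + 2)*(b + 4)*(b^3 - 3*b^2 - 18*b + 40) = b*(b - 2)*(b + 2)*(b + 4)*(b^2 - b - 20) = b*(b - 2)*(b + 2)*(b + 4)^2*(b - 5)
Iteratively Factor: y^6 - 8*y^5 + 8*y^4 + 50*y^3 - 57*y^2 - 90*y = (y)*(y^5 - 8*y^4 + 8*y^3 + 50*y^2 - 57*y - 90) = y*(y - 3)*(y^4 - 5*y^3 - 7*y^2 + 29*y + 30) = y*(y - 3)*(y + 2)*(y^3 - 7*y^2 + 7*y + 15) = y*(y - 3)*(y + 1)*(y + 2)*(y^2 - 8*y + 15) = y*(y - 3)^2*(y + 1)*(y + 2)*(y - 5)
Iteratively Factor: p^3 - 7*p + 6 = (p - 1)*(p^2 + p - 6) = (p - 1)*(p + 3)*(p - 2)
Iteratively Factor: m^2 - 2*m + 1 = (m - 1)*(m - 1)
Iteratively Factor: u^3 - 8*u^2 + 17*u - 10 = (u - 1)*(u^2 - 7*u + 10) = (u - 5)*(u - 1)*(u - 2)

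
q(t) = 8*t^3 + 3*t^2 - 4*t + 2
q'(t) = 24*t^2 + 6*t - 4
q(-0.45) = 3.68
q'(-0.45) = -1.84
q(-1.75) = -24.69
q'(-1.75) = 59.00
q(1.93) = 62.97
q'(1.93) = 96.98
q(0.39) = 1.37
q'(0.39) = 1.99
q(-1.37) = -7.46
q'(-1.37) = 32.83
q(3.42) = 343.42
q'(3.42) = 297.23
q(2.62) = 155.99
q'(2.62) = 176.47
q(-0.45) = 3.68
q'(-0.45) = -1.84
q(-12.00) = -13342.00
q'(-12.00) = 3380.00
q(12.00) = 14210.00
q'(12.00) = 3524.00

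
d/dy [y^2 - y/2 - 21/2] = 2*y - 1/2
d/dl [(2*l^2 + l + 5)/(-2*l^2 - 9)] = (2*l^2 - 16*l - 9)/(4*l^4 + 36*l^2 + 81)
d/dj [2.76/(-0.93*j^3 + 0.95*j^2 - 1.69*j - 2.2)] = (7.7004*j^2 - 5.244*j + 4.6644)/(0.93*j^3 - 0.95*j^2 + 1.69*j + 2.2)^2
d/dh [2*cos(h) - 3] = -2*sin(h)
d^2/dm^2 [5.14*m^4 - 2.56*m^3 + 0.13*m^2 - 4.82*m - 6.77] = 61.68*m^2 - 15.36*m + 0.26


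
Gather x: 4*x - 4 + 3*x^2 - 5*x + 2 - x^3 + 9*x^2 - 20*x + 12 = -x^3 + 12*x^2 - 21*x + 10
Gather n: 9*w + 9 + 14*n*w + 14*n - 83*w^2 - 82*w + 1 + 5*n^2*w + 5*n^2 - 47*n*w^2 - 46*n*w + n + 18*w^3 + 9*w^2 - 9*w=n^2*(5*w + 5) + n*(-47*w^2 - 32*w + 15) + 18*w^3 - 74*w^2 - 82*w + 10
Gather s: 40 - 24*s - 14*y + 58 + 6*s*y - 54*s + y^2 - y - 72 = s*(6*y - 78) + y^2 - 15*y + 26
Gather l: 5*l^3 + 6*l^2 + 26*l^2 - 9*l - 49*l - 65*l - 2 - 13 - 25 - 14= 5*l^3 + 32*l^2 - 123*l - 54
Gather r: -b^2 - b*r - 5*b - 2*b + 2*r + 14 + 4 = -b^2 - 7*b + r*(2 - b) + 18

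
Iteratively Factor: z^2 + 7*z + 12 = (z + 4)*(z + 3)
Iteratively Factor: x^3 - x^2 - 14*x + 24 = (x - 2)*(x^2 + x - 12) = (x - 3)*(x - 2)*(x + 4)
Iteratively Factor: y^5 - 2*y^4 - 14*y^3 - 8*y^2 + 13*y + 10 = (y - 1)*(y^4 - y^3 - 15*y^2 - 23*y - 10) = (y - 1)*(y + 1)*(y^3 - 2*y^2 - 13*y - 10) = (y - 1)*(y + 1)^2*(y^2 - 3*y - 10) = (y - 5)*(y - 1)*(y + 1)^2*(y + 2)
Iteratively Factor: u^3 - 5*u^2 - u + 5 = (u - 1)*(u^2 - 4*u - 5) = (u - 5)*(u - 1)*(u + 1)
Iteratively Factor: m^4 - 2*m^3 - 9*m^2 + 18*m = (m - 2)*(m^3 - 9*m) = (m - 3)*(m - 2)*(m^2 + 3*m) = m*(m - 3)*(m - 2)*(m + 3)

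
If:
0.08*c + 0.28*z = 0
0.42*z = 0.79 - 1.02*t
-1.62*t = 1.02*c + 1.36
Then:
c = -2.16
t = 0.52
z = 0.62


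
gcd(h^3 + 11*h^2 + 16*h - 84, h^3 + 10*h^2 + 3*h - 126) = h^2 + 13*h + 42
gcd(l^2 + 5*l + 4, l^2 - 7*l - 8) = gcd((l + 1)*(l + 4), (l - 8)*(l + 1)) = l + 1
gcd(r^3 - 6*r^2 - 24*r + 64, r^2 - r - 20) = r + 4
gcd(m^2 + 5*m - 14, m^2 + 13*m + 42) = m + 7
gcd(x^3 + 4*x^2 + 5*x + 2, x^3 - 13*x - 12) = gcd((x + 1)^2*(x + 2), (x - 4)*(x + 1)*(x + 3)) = x + 1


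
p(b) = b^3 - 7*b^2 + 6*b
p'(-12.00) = 606.00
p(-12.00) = -2808.00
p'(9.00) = 123.00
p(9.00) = 216.00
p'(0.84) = -3.64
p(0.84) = 0.69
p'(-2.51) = 60.04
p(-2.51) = -74.97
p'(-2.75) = 67.19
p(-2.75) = -90.23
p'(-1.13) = 25.65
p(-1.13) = -17.16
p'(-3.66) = 97.43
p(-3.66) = -164.76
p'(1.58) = -8.63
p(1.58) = -4.05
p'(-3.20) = 81.52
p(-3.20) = -123.65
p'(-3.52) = 92.45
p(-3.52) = -151.47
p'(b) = 3*b^2 - 14*b + 6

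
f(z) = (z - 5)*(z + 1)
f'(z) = 2*z - 4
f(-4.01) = 27.12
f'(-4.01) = -12.02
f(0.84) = -7.65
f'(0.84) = -2.32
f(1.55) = -8.80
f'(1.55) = -0.90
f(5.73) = 4.91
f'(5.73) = 7.46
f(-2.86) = 14.62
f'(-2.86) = -9.72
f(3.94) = -5.24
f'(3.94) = 3.88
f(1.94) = -9.00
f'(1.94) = -0.12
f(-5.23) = 43.27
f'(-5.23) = -14.46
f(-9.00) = 112.00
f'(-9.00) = -22.00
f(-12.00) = 187.00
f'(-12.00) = -28.00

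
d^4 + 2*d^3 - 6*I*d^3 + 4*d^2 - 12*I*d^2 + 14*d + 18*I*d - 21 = (d - 1)*(d + 3)*(d - 7*I)*(d + I)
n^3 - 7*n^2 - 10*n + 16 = (n - 8)*(n - 1)*(n + 2)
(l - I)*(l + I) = l^2 + 1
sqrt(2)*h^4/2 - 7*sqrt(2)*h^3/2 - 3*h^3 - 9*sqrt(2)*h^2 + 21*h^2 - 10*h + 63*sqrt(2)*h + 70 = (h - 7)*(h - 5*sqrt(2))*(h + sqrt(2))*(sqrt(2)*h/2 + 1)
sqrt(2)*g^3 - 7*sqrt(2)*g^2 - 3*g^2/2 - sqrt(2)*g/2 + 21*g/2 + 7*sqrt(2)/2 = (g - 7)*(g - sqrt(2))*(sqrt(2)*g + 1/2)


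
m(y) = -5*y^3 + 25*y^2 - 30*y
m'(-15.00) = -4155.00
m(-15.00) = 22950.00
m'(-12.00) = -2790.00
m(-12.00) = 12600.00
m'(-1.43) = -132.17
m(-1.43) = 108.64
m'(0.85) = 1.66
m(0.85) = -10.51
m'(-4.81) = -617.54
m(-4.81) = 1279.13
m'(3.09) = -18.72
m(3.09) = -1.52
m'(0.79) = 0.14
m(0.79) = -10.56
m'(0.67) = -3.23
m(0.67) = -10.38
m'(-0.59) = -64.72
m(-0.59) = 27.43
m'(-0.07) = -33.57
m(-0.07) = 2.22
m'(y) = -15*y^2 + 50*y - 30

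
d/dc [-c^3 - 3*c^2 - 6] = 3*c*(-c - 2)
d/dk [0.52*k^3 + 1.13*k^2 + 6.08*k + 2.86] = 1.56*k^2 + 2.26*k + 6.08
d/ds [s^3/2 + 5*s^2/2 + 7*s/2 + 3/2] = 3*s^2/2 + 5*s + 7/2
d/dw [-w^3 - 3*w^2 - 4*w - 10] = -3*w^2 - 6*w - 4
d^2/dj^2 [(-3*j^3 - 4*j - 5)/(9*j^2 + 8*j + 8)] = 2*(-300*j^3 - 1791*j^2 - 792*j + 296)/(729*j^6 + 1944*j^5 + 3672*j^4 + 3968*j^3 + 3264*j^2 + 1536*j + 512)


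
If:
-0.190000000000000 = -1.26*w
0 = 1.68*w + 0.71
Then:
No Solution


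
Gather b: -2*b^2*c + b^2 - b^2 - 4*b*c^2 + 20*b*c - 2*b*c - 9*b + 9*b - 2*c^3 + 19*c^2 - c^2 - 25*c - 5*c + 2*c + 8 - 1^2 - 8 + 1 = -2*b^2*c + b*(-4*c^2 + 18*c) - 2*c^3 + 18*c^2 - 28*c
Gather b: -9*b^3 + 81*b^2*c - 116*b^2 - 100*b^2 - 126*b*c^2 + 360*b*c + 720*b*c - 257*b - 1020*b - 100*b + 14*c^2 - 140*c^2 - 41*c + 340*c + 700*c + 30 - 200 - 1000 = -9*b^3 + b^2*(81*c - 216) + b*(-126*c^2 + 1080*c - 1377) - 126*c^2 + 999*c - 1170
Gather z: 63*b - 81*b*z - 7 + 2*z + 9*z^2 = 63*b + 9*z^2 + z*(2 - 81*b) - 7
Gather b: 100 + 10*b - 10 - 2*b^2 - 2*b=-2*b^2 + 8*b + 90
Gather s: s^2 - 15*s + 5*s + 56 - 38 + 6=s^2 - 10*s + 24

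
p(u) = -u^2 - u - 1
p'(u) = -2*u - 1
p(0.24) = -1.30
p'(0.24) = -1.48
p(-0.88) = -0.89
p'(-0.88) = 0.76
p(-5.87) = -29.59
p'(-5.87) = 10.74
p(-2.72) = -5.68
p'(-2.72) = 4.44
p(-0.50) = -0.75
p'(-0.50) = 0.00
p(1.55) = -4.95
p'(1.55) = -4.10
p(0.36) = -1.49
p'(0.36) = -1.72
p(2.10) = -7.51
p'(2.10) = -5.20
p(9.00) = -91.00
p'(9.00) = -19.00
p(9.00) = -91.00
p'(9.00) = -19.00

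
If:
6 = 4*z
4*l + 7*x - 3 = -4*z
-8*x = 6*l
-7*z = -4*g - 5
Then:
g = 11/8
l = 12/5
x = -9/5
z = 3/2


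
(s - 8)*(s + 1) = s^2 - 7*s - 8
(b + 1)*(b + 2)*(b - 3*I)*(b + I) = b^4 + 3*b^3 - 2*I*b^3 + 5*b^2 - 6*I*b^2 + 9*b - 4*I*b + 6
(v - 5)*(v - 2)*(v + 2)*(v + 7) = v^4 + 2*v^3 - 39*v^2 - 8*v + 140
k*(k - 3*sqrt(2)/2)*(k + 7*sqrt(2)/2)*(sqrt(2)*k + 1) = sqrt(2)*k^4 + 5*k^3 - 17*sqrt(2)*k^2/2 - 21*k/2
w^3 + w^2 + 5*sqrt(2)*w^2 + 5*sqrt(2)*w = w*(w + 1)*(w + 5*sqrt(2))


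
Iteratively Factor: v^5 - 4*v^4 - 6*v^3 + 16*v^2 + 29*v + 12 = (v - 4)*(v^4 - 6*v^2 - 8*v - 3) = (v - 4)*(v - 3)*(v^3 + 3*v^2 + 3*v + 1) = (v - 4)*(v - 3)*(v + 1)*(v^2 + 2*v + 1) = (v - 4)*(v - 3)*(v + 1)^2*(v + 1)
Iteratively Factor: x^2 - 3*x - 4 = (x - 4)*(x + 1)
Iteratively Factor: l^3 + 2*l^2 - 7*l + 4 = (l - 1)*(l^2 + 3*l - 4) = (l - 1)*(l + 4)*(l - 1)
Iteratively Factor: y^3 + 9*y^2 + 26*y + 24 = (y + 4)*(y^2 + 5*y + 6) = (y + 3)*(y + 4)*(y + 2)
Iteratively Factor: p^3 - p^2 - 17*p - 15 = (p + 3)*(p^2 - 4*p - 5) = (p - 5)*(p + 3)*(p + 1)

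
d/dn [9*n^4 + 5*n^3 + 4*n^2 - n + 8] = 36*n^3 + 15*n^2 + 8*n - 1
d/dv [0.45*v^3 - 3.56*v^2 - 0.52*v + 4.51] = 1.35*v^2 - 7.12*v - 0.52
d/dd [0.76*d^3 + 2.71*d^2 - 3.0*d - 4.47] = 2.28*d^2 + 5.42*d - 3.0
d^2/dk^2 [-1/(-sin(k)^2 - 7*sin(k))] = (-4*sin(k) - 21 - 43/sin(k) + 42/sin(k)^2 + 98/sin(k)^3)/(sin(k) + 7)^3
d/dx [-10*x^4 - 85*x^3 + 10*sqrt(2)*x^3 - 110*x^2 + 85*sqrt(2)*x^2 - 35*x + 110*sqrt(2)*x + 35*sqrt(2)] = -40*x^3 - 255*x^2 + 30*sqrt(2)*x^2 - 220*x + 170*sqrt(2)*x - 35 + 110*sqrt(2)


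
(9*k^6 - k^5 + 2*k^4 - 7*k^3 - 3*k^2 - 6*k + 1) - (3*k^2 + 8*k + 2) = 9*k^6 - k^5 + 2*k^4 - 7*k^3 - 6*k^2 - 14*k - 1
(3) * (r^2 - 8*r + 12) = 3*r^2 - 24*r + 36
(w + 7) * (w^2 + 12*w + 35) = w^3 + 19*w^2 + 119*w + 245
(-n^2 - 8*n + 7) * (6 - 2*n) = 2*n^3 + 10*n^2 - 62*n + 42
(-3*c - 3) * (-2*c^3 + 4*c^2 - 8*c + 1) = 6*c^4 - 6*c^3 + 12*c^2 + 21*c - 3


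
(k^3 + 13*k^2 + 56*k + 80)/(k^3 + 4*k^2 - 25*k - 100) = (k + 4)/(k - 5)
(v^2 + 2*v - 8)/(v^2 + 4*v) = (v - 2)/v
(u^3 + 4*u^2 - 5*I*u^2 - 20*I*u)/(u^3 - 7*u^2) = (u^2 + u*(4 - 5*I) - 20*I)/(u*(u - 7))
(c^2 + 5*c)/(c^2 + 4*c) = (c + 5)/(c + 4)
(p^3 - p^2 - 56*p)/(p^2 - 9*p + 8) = p*(p + 7)/(p - 1)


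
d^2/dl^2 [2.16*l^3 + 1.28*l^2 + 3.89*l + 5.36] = 12.96*l + 2.56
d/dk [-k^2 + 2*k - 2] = 2 - 2*k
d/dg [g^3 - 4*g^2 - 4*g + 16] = 3*g^2 - 8*g - 4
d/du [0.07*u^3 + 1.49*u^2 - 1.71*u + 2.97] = 0.21*u^2 + 2.98*u - 1.71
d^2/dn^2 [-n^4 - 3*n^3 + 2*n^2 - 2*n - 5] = -12*n^2 - 18*n + 4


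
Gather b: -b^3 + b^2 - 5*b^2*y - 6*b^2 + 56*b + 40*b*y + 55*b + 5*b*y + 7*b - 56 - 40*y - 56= -b^3 + b^2*(-5*y - 5) + b*(45*y + 118) - 40*y - 112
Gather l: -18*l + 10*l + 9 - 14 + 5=-8*l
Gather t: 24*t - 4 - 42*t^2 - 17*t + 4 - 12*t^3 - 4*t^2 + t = -12*t^3 - 46*t^2 + 8*t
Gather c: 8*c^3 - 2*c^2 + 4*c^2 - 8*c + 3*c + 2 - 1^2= 8*c^3 + 2*c^2 - 5*c + 1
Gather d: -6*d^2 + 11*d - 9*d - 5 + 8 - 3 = -6*d^2 + 2*d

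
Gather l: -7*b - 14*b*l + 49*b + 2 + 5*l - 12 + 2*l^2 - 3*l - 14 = 42*b + 2*l^2 + l*(2 - 14*b) - 24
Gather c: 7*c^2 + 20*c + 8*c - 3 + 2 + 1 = 7*c^2 + 28*c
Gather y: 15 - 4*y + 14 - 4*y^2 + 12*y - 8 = -4*y^2 + 8*y + 21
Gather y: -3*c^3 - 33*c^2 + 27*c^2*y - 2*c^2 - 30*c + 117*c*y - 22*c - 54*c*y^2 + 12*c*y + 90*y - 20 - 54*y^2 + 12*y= -3*c^3 - 35*c^2 - 52*c + y^2*(-54*c - 54) + y*(27*c^2 + 129*c + 102) - 20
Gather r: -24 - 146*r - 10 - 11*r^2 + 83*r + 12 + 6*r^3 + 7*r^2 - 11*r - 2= 6*r^3 - 4*r^2 - 74*r - 24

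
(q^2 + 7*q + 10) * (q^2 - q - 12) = q^4 + 6*q^3 - 9*q^2 - 94*q - 120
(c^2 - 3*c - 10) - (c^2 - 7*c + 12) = 4*c - 22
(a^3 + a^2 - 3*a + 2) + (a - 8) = a^3 + a^2 - 2*a - 6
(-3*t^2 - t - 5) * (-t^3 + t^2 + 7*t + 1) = 3*t^5 - 2*t^4 - 17*t^3 - 15*t^2 - 36*t - 5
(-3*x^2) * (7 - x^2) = 3*x^4 - 21*x^2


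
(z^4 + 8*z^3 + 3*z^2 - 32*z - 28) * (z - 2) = z^5 + 6*z^4 - 13*z^3 - 38*z^2 + 36*z + 56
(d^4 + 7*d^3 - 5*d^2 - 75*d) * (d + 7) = d^5 + 14*d^4 + 44*d^3 - 110*d^2 - 525*d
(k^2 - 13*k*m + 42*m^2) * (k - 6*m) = k^3 - 19*k^2*m + 120*k*m^2 - 252*m^3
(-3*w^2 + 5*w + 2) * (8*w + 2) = -24*w^3 + 34*w^2 + 26*w + 4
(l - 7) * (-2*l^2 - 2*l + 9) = -2*l^3 + 12*l^2 + 23*l - 63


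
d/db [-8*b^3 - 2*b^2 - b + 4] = -24*b^2 - 4*b - 1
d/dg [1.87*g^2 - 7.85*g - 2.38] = 3.74*g - 7.85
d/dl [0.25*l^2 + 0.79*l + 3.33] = 0.5*l + 0.79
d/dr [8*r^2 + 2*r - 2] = 16*r + 2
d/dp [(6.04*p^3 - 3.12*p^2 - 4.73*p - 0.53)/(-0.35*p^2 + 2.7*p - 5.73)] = (-2.114*p^4 + 32.616*p^3 - 113.9071*p^2 + 35.3842*p + 28.5339)/(0.1225*p^4 - 1.89*p^3 + 11.301*p^2 - 30.942*p + 32.8329)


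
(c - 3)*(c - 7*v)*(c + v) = c^3 - 6*c^2*v - 3*c^2 - 7*c*v^2 + 18*c*v + 21*v^2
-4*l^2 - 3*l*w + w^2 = (-4*l + w)*(l + w)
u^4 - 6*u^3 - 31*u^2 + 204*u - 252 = (u - 7)*(u - 3)*(u - 2)*(u + 6)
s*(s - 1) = s^2 - s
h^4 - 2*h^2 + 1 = (h - 1)^2*(h + 1)^2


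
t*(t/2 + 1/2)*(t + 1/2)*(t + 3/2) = t^4/2 + 3*t^3/2 + 11*t^2/8 + 3*t/8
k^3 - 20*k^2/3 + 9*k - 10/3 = (k - 5)*(k - 1)*(k - 2/3)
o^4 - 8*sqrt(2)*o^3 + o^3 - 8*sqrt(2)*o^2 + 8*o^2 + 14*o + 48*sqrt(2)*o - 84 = (o - 2)*(o + 3)*(o - 7*sqrt(2))*(o - sqrt(2))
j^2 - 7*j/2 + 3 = (j - 2)*(j - 3/2)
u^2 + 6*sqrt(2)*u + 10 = (u + sqrt(2))*(u + 5*sqrt(2))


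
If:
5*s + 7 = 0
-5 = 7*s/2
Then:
No Solution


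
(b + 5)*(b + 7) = b^2 + 12*b + 35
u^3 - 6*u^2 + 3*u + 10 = (u - 5)*(u - 2)*(u + 1)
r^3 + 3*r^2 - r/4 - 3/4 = (r - 1/2)*(r + 1/2)*(r + 3)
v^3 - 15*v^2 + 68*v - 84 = (v - 7)*(v - 6)*(v - 2)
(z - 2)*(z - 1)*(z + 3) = z^3 - 7*z + 6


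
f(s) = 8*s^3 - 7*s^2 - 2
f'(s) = 24*s^2 - 14*s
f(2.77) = 114.32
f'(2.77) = 145.37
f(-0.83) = -11.40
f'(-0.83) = 28.15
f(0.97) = -1.28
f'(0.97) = 9.00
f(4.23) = 478.25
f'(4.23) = 370.21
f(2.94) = 140.79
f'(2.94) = 166.29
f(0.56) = -2.79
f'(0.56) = -0.31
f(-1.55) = -48.61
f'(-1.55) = 79.36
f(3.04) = 158.06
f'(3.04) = 179.24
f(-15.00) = -28577.00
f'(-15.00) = 5610.00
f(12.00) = 12814.00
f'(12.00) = 3288.00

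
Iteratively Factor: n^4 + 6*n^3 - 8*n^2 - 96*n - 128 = (n + 4)*(n^3 + 2*n^2 - 16*n - 32) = (n + 2)*(n + 4)*(n^2 - 16) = (n + 2)*(n + 4)^2*(n - 4)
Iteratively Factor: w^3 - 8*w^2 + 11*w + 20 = (w - 4)*(w^2 - 4*w - 5) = (w - 4)*(w + 1)*(w - 5)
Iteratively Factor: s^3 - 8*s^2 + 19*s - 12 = (s - 1)*(s^2 - 7*s + 12) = (s - 3)*(s - 1)*(s - 4)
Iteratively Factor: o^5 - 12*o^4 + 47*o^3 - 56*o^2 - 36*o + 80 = (o + 1)*(o^4 - 13*o^3 + 60*o^2 - 116*o + 80) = (o - 2)*(o + 1)*(o^3 - 11*o^2 + 38*o - 40) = (o - 5)*(o - 2)*(o + 1)*(o^2 - 6*o + 8) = (o - 5)*(o - 4)*(o - 2)*(o + 1)*(o - 2)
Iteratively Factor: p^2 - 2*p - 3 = (p + 1)*(p - 3)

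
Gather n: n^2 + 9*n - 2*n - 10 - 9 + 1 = n^2 + 7*n - 18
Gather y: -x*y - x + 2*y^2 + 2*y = -x + 2*y^2 + y*(2 - x)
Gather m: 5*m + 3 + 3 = 5*m + 6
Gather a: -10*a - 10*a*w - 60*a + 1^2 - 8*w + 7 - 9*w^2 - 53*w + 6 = a*(-10*w - 70) - 9*w^2 - 61*w + 14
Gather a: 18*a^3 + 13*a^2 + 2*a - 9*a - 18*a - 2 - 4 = 18*a^3 + 13*a^2 - 25*a - 6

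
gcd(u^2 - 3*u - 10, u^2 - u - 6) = u + 2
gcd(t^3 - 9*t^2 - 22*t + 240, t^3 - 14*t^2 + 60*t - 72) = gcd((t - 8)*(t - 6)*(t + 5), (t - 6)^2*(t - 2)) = t - 6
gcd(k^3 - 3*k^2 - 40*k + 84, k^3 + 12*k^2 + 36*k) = k + 6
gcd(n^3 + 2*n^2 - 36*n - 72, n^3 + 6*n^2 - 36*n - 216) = n^2 - 36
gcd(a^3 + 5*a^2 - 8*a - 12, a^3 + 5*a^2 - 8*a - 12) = a^3 + 5*a^2 - 8*a - 12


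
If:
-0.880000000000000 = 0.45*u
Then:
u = -1.96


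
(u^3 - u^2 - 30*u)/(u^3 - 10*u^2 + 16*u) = (u^2 - u - 30)/(u^2 - 10*u + 16)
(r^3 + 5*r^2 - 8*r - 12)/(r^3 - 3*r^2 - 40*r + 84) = (r + 1)/(r - 7)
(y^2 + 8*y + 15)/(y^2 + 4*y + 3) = (y + 5)/(y + 1)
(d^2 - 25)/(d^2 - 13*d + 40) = (d + 5)/(d - 8)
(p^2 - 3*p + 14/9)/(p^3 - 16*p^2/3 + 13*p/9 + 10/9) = (3*p - 7)/(3*p^2 - 14*p - 5)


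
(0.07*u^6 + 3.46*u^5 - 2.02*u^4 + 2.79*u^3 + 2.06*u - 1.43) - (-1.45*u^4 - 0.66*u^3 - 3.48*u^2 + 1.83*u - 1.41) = 0.07*u^6 + 3.46*u^5 - 0.57*u^4 + 3.45*u^3 + 3.48*u^2 + 0.23*u - 0.02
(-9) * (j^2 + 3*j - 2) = -9*j^2 - 27*j + 18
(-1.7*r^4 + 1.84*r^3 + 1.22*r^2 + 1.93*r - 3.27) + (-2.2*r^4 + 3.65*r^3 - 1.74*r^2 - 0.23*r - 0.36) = -3.9*r^4 + 5.49*r^3 - 0.52*r^2 + 1.7*r - 3.63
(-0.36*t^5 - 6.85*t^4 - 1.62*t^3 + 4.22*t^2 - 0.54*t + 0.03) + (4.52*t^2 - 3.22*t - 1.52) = -0.36*t^5 - 6.85*t^4 - 1.62*t^3 + 8.74*t^2 - 3.76*t - 1.49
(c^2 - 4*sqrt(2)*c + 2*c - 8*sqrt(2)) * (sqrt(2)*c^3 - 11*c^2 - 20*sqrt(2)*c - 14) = sqrt(2)*c^5 - 19*c^4 + 2*sqrt(2)*c^4 - 38*c^3 + 24*sqrt(2)*c^3 + 48*sqrt(2)*c^2 + 146*c^2 + 56*sqrt(2)*c + 292*c + 112*sqrt(2)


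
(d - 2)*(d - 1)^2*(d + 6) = d^4 + 2*d^3 - 19*d^2 + 28*d - 12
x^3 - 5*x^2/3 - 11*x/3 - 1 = (x - 3)*(x + 1/3)*(x + 1)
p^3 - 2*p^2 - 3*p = p*(p - 3)*(p + 1)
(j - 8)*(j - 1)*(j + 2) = j^3 - 7*j^2 - 10*j + 16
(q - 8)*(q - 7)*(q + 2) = q^3 - 13*q^2 + 26*q + 112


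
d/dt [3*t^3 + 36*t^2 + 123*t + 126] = 9*t^2 + 72*t + 123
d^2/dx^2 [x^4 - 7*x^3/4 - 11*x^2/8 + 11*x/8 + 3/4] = 12*x^2 - 21*x/2 - 11/4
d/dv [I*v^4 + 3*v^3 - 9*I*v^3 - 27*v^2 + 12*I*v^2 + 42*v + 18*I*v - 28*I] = 4*I*v^3 + v^2*(9 - 27*I) + v*(-54 + 24*I) + 42 + 18*I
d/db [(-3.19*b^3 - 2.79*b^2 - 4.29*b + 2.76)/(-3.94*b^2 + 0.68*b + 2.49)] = (12.5686*b^4 - 4.3384*b^3 - 42.6291*b^2 + 7.8546*b - 12.5589)/(15.5236*b^4 - 5.3584*b^3 - 19.1588*b^2 + 3.3864*b + 6.2001)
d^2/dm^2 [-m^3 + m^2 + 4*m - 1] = 2 - 6*m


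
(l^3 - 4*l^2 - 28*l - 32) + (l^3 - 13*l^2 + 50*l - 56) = 2*l^3 - 17*l^2 + 22*l - 88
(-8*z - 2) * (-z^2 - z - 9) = 8*z^3 + 10*z^2 + 74*z + 18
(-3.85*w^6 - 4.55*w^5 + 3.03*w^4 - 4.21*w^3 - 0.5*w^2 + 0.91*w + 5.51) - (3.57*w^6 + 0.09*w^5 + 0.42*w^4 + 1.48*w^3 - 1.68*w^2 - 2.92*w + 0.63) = -7.42*w^6 - 4.64*w^5 + 2.61*w^4 - 5.69*w^3 + 1.18*w^2 + 3.83*w + 4.88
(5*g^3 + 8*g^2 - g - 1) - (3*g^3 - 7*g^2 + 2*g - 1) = 2*g^3 + 15*g^2 - 3*g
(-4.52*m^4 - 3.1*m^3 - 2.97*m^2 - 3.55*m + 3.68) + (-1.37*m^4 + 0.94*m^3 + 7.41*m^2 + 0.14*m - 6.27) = -5.89*m^4 - 2.16*m^3 + 4.44*m^2 - 3.41*m - 2.59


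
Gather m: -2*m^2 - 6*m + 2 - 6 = -2*m^2 - 6*m - 4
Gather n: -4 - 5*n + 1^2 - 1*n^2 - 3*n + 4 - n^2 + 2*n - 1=-2*n^2 - 6*n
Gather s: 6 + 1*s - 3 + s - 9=2*s - 6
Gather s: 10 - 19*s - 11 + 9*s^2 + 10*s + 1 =9*s^2 - 9*s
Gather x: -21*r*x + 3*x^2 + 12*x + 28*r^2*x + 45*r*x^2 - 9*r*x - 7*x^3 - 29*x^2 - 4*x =-7*x^3 + x^2*(45*r - 26) + x*(28*r^2 - 30*r + 8)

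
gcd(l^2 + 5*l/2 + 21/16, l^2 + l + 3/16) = l + 3/4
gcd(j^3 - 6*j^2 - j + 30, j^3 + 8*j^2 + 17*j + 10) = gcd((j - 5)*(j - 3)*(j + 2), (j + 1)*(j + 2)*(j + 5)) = j + 2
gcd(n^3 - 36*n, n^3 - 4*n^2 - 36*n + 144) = n^2 - 36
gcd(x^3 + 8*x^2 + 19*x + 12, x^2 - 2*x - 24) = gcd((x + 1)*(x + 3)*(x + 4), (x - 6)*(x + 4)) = x + 4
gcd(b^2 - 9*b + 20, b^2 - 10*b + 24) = b - 4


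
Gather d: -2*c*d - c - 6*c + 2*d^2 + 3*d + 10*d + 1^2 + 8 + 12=-7*c + 2*d^2 + d*(13 - 2*c) + 21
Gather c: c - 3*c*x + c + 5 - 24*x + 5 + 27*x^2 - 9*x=c*(2 - 3*x) + 27*x^2 - 33*x + 10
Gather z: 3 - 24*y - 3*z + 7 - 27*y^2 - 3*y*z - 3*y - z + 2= -27*y^2 - 27*y + z*(-3*y - 4) + 12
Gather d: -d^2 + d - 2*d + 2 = -d^2 - d + 2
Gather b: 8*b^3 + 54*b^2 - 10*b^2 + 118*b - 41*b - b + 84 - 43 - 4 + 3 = 8*b^3 + 44*b^2 + 76*b + 40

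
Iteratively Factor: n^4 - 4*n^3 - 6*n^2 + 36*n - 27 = (n - 3)*(n^3 - n^2 - 9*n + 9) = (n - 3)^2*(n^2 + 2*n - 3) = (n - 3)^2*(n + 3)*(n - 1)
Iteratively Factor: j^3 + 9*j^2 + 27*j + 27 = (j + 3)*(j^2 + 6*j + 9) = (j + 3)^2*(j + 3)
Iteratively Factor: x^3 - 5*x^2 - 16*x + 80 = (x - 5)*(x^2 - 16) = (x - 5)*(x + 4)*(x - 4)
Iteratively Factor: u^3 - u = (u)*(u^2 - 1) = u*(u - 1)*(u + 1)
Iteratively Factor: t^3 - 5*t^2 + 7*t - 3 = (t - 3)*(t^2 - 2*t + 1) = (t - 3)*(t - 1)*(t - 1)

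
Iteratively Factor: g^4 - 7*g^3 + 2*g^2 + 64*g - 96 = (g - 2)*(g^3 - 5*g^2 - 8*g + 48) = (g - 4)*(g - 2)*(g^2 - g - 12) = (g - 4)^2*(g - 2)*(g + 3)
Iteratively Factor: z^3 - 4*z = (z)*(z^2 - 4) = z*(z + 2)*(z - 2)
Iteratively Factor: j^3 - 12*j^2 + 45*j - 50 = (j - 5)*(j^2 - 7*j + 10) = (j - 5)^2*(j - 2)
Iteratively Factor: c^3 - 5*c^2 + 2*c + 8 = (c - 2)*(c^2 - 3*c - 4) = (c - 2)*(c + 1)*(c - 4)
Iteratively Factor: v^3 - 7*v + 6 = (v - 1)*(v^2 + v - 6) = (v - 1)*(v + 3)*(v - 2)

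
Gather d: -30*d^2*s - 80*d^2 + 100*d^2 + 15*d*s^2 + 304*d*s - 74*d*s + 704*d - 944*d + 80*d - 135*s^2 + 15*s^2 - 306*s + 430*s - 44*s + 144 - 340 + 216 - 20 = d^2*(20 - 30*s) + d*(15*s^2 + 230*s - 160) - 120*s^2 + 80*s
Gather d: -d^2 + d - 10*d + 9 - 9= -d^2 - 9*d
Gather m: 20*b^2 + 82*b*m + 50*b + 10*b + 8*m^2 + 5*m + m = 20*b^2 + 60*b + 8*m^2 + m*(82*b + 6)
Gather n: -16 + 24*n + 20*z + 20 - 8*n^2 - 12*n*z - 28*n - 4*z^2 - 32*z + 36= -8*n^2 + n*(-12*z - 4) - 4*z^2 - 12*z + 40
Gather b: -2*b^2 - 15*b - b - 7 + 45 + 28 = -2*b^2 - 16*b + 66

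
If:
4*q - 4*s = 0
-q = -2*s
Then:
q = 0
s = 0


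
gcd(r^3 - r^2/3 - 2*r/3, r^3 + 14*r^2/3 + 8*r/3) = r^2 + 2*r/3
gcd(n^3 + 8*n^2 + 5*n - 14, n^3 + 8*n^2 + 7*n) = n + 7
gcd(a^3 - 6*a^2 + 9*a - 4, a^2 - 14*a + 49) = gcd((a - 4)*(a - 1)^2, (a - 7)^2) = 1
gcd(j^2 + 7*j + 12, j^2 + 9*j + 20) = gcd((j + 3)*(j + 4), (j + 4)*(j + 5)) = j + 4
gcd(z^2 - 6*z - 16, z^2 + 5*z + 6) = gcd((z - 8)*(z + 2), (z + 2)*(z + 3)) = z + 2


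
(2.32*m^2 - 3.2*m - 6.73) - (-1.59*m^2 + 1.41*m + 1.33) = 3.91*m^2 - 4.61*m - 8.06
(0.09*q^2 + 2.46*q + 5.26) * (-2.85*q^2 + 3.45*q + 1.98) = -0.2565*q^4 - 6.7005*q^3 - 6.3258*q^2 + 23.0178*q + 10.4148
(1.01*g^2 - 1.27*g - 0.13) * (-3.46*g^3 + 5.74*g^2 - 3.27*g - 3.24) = -3.4946*g^5 + 10.1916*g^4 - 10.1427*g^3 + 0.1343*g^2 + 4.5399*g + 0.4212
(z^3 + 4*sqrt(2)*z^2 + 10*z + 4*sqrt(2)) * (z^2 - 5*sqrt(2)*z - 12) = z^5 - sqrt(2)*z^4 - 42*z^3 - 94*sqrt(2)*z^2 - 160*z - 48*sqrt(2)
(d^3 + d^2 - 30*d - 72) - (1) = d^3 + d^2 - 30*d - 73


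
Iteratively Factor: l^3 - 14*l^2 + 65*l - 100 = (l - 5)*(l^2 - 9*l + 20) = (l - 5)^2*(l - 4)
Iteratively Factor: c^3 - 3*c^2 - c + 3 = (c - 1)*(c^2 - 2*c - 3) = (c - 1)*(c + 1)*(c - 3)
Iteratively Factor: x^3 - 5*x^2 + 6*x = (x - 2)*(x^2 - 3*x) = (x - 3)*(x - 2)*(x)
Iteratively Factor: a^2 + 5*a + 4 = (a + 4)*(a + 1)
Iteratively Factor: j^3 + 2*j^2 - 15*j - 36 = (j - 4)*(j^2 + 6*j + 9) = (j - 4)*(j + 3)*(j + 3)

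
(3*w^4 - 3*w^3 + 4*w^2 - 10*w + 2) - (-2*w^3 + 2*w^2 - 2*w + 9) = 3*w^4 - w^3 + 2*w^2 - 8*w - 7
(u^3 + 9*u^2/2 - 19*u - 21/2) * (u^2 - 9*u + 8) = u^5 - 9*u^4/2 - 103*u^3/2 + 393*u^2/2 - 115*u/2 - 84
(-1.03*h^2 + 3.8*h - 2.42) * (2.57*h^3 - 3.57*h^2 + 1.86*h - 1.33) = -2.6471*h^5 + 13.4431*h^4 - 21.7012*h^3 + 17.0773*h^2 - 9.5552*h + 3.2186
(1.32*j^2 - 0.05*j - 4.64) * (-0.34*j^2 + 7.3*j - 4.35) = -0.4488*j^4 + 9.653*j^3 - 4.5294*j^2 - 33.6545*j + 20.184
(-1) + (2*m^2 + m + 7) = 2*m^2 + m + 6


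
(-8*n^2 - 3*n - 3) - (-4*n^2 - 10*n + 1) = -4*n^2 + 7*n - 4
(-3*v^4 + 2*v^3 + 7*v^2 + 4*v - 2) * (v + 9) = -3*v^5 - 25*v^4 + 25*v^3 + 67*v^2 + 34*v - 18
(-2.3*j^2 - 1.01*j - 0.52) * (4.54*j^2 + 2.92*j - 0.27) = -10.442*j^4 - 11.3014*j^3 - 4.689*j^2 - 1.2457*j + 0.1404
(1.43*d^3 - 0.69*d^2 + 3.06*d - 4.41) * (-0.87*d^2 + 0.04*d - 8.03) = -1.2441*d^5 + 0.6575*d^4 - 14.1727*d^3 + 9.4998*d^2 - 24.7482*d + 35.4123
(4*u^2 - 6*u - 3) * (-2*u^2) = -8*u^4 + 12*u^3 + 6*u^2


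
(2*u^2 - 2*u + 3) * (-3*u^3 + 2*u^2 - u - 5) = -6*u^5 + 10*u^4 - 15*u^3 - 2*u^2 + 7*u - 15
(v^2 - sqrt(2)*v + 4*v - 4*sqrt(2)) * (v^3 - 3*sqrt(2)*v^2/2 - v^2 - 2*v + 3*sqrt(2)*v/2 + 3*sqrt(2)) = v^5 - 5*sqrt(2)*v^4/2 + 3*v^4 - 15*sqrt(2)*v^3/2 - 3*v^3 + v^2 + 15*sqrt(2)*v^2 - 18*v + 20*sqrt(2)*v - 24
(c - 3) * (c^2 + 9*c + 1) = c^3 + 6*c^2 - 26*c - 3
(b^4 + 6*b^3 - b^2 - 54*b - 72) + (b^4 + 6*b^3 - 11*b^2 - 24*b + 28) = 2*b^4 + 12*b^3 - 12*b^2 - 78*b - 44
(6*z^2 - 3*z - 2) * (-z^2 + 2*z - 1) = -6*z^4 + 15*z^3 - 10*z^2 - z + 2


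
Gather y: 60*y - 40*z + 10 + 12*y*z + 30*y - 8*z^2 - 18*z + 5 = y*(12*z + 90) - 8*z^2 - 58*z + 15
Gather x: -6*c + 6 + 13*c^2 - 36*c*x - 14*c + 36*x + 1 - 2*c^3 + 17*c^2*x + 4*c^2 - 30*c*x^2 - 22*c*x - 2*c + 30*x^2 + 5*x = -2*c^3 + 17*c^2 - 22*c + x^2*(30 - 30*c) + x*(17*c^2 - 58*c + 41) + 7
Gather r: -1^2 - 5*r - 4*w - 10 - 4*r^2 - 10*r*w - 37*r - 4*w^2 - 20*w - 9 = -4*r^2 + r*(-10*w - 42) - 4*w^2 - 24*w - 20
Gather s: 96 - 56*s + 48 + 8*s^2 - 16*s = 8*s^2 - 72*s + 144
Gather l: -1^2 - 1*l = -l - 1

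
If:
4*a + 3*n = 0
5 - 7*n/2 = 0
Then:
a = -15/14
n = 10/7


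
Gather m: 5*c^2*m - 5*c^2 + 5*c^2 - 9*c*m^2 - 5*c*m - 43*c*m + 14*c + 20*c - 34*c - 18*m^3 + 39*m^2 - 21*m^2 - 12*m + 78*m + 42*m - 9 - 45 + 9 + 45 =-18*m^3 + m^2*(18 - 9*c) + m*(5*c^2 - 48*c + 108)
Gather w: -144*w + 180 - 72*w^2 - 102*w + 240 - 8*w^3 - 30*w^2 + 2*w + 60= -8*w^3 - 102*w^2 - 244*w + 480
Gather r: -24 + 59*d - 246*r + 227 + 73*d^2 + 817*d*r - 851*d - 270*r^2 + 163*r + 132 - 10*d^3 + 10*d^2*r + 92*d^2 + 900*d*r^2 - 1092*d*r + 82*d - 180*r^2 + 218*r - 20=-10*d^3 + 165*d^2 - 710*d + r^2*(900*d - 450) + r*(10*d^2 - 275*d + 135) + 315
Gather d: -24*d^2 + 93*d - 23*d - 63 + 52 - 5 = -24*d^2 + 70*d - 16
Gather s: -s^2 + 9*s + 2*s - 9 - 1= -s^2 + 11*s - 10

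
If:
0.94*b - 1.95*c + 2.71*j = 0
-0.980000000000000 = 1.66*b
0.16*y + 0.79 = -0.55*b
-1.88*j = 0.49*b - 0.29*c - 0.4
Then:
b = -0.59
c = 0.29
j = 0.41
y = -2.91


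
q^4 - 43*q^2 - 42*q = q*(q - 7)*(q + 1)*(q + 6)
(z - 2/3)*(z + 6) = z^2 + 16*z/3 - 4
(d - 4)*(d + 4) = d^2 - 16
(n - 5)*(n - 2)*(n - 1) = n^3 - 8*n^2 + 17*n - 10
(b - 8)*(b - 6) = b^2 - 14*b + 48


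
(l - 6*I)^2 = l^2 - 12*I*l - 36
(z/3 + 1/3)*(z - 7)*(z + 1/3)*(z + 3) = z^4/3 - 8*z^3/9 - 26*z^2/3 - 88*z/9 - 7/3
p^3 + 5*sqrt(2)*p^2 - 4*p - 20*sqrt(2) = (p - 2)*(p + 2)*(p + 5*sqrt(2))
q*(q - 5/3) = q^2 - 5*q/3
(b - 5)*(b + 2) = b^2 - 3*b - 10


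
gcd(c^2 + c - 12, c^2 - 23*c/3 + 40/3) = 1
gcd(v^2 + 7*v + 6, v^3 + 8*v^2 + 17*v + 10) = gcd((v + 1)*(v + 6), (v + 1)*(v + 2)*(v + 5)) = v + 1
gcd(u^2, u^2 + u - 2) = 1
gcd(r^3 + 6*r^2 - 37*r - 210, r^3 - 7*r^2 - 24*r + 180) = r^2 - r - 30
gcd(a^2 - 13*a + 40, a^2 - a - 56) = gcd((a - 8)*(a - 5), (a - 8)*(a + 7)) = a - 8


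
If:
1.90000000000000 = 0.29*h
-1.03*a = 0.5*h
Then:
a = -3.18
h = 6.55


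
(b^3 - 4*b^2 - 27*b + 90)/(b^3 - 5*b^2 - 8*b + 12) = (b^2 + 2*b - 15)/(b^2 + b - 2)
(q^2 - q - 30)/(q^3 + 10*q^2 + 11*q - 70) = (q - 6)/(q^2 + 5*q - 14)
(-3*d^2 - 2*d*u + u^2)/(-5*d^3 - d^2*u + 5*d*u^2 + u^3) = (-3*d + u)/(-5*d^2 + 4*d*u + u^2)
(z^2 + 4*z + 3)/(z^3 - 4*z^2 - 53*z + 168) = (z^2 + 4*z + 3)/(z^3 - 4*z^2 - 53*z + 168)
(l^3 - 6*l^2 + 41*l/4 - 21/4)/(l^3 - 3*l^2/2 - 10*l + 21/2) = (l - 3/2)/(l + 3)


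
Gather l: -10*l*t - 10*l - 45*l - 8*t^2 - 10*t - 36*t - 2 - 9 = l*(-10*t - 55) - 8*t^2 - 46*t - 11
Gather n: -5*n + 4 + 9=13 - 5*n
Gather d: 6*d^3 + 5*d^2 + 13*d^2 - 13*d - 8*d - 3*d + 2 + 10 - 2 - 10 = 6*d^3 + 18*d^2 - 24*d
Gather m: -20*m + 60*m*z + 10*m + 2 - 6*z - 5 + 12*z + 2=m*(60*z - 10) + 6*z - 1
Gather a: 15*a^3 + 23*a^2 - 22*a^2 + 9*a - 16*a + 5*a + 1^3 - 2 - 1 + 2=15*a^3 + a^2 - 2*a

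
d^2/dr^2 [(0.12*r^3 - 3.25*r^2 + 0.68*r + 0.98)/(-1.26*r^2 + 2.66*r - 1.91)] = (7.105427357601e-15*r^4 + 18.505704*r^3 - 52.605756*r^2 + 26.899704*r + 7.651794)/(2.000376*r^6 - 12.669048*r^5 + 35.842716*r^4 - 57.230432*r^3 + 54.333006*r^2 - 29.111838*r + 6.967871)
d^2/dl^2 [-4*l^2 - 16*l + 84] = -8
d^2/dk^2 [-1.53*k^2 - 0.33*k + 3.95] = -3.06000000000000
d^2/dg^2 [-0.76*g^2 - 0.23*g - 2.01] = -1.52000000000000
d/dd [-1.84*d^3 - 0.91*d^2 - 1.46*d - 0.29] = -5.52*d^2 - 1.82*d - 1.46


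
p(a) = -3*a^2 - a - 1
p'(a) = -6*a - 1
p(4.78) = -74.33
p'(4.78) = -29.68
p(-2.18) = -13.08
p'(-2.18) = 12.08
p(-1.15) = -3.82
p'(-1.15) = 5.90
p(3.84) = -49.08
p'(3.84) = -24.04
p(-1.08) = -3.42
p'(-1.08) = 5.48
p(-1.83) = -9.22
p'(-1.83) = 9.98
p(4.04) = -54.00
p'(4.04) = -25.24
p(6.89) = -150.31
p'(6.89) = -42.34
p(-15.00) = -661.00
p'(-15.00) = 89.00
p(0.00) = -1.00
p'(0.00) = -1.00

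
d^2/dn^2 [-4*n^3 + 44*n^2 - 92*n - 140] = 88 - 24*n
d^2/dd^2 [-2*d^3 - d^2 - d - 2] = -12*d - 2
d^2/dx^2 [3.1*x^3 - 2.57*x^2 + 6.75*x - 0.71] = 18.6*x - 5.14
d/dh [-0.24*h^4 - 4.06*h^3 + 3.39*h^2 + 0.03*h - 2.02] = -0.96*h^3 - 12.18*h^2 + 6.78*h + 0.03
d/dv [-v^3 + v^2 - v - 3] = -3*v^2 + 2*v - 1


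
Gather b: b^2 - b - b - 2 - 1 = b^2 - 2*b - 3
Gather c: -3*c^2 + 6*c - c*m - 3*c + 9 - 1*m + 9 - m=-3*c^2 + c*(3 - m) - 2*m + 18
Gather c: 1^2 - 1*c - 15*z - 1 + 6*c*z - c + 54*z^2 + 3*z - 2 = c*(6*z - 2) + 54*z^2 - 12*z - 2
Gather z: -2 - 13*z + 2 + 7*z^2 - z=7*z^2 - 14*z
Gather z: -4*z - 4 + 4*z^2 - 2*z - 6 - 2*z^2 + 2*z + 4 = 2*z^2 - 4*z - 6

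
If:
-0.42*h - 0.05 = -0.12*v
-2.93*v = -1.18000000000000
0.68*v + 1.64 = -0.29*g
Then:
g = -6.60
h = -0.00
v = 0.40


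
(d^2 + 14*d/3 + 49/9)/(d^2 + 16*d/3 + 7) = (d + 7/3)/(d + 3)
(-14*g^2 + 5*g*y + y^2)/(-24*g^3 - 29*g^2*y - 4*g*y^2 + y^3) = (14*g^2 - 5*g*y - y^2)/(24*g^3 + 29*g^2*y + 4*g*y^2 - y^3)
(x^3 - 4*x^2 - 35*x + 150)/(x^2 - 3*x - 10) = (x^2 + x - 30)/(x + 2)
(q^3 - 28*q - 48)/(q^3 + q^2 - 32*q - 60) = (q + 4)/(q + 5)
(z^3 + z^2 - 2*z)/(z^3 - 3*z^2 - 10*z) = (z - 1)/(z - 5)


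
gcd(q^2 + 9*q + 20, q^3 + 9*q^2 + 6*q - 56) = q + 4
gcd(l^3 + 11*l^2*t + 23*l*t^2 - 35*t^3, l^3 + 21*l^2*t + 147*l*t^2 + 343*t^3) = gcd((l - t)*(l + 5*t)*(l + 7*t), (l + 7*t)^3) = l + 7*t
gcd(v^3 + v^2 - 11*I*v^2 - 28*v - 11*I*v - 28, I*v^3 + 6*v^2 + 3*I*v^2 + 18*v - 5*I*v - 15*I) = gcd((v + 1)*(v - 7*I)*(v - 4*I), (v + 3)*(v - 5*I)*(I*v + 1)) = 1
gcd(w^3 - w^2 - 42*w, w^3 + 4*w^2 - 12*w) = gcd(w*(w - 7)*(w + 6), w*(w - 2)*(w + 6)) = w^2 + 6*w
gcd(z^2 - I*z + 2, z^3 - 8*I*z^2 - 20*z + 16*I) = z - 2*I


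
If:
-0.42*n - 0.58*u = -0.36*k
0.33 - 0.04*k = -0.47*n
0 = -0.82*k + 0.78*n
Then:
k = -0.73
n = -0.76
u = 0.10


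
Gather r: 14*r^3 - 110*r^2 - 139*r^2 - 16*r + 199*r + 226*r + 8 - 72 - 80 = 14*r^3 - 249*r^2 + 409*r - 144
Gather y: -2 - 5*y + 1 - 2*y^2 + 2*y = -2*y^2 - 3*y - 1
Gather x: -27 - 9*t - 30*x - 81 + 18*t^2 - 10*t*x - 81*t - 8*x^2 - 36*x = 18*t^2 - 90*t - 8*x^2 + x*(-10*t - 66) - 108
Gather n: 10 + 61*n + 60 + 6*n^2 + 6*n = 6*n^2 + 67*n + 70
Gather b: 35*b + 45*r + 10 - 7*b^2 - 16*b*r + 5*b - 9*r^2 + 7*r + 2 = -7*b^2 + b*(40 - 16*r) - 9*r^2 + 52*r + 12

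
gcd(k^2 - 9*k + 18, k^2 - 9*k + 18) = k^2 - 9*k + 18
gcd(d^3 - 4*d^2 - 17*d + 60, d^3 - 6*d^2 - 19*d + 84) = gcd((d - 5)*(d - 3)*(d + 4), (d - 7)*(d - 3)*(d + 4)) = d^2 + d - 12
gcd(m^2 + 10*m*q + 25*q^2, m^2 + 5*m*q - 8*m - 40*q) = m + 5*q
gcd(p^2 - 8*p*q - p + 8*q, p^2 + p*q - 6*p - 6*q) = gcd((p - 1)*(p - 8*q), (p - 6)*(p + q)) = 1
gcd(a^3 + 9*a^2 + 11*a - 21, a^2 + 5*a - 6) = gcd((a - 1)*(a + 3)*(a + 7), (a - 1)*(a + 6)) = a - 1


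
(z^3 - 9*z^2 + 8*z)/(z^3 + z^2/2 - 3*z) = 2*(z^2 - 9*z + 8)/(2*z^2 + z - 6)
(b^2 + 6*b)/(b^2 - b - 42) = b/(b - 7)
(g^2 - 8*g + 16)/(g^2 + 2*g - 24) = (g - 4)/(g + 6)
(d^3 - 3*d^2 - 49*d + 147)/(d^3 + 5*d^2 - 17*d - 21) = (d - 7)/(d + 1)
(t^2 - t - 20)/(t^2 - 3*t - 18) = (-t^2 + t + 20)/(-t^2 + 3*t + 18)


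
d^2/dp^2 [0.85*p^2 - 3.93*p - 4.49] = 1.70000000000000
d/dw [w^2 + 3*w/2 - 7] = 2*w + 3/2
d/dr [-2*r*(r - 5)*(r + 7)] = -6*r^2 - 8*r + 70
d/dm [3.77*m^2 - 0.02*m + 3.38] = 7.54*m - 0.02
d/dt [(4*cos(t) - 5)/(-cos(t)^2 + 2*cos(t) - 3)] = 2*(5*cos(t) - cos(2*t))*sin(t)/(cos(t)^2 - 2*cos(t) + 3)^2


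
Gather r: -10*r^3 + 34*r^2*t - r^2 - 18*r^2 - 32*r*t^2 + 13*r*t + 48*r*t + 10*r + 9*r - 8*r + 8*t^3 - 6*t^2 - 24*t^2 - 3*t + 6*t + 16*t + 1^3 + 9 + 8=-10*r^3 + r^2*(34*t - 19) + r*(-32*t^2 + 61*t + 11) + 8*t^3 - 30*t^2 + 19*t + 18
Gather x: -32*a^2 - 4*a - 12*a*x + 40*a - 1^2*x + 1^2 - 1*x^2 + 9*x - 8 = -32*a^2 + 36*a - x^2 + x*(8 - 12*a) - 7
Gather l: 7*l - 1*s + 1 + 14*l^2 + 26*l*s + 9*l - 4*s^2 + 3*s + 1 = 14*l^2 + l*(26*s + 16) - 4*s^2 + 2*s + 2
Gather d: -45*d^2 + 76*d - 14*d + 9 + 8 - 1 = -45*d^2 + 62*d + 16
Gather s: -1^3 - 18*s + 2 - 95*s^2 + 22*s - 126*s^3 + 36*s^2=-126*s^3 - 59*s^2 + 4*s + 1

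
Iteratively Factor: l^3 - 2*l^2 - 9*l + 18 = (l - 3)*(l^2 + l - 6) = (l - 3)*(l + 3)*(l - 2)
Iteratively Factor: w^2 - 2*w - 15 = (w + 3)*(w - 5)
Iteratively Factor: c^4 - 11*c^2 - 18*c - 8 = (c + 1)*(c^3 - c^2 - 10*c - 8) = (c + 1)^2*(c^2 - 2*c - 8) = (c + 1)^2*(c + 2)*(c - 4)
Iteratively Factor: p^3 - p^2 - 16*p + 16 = (p + 4)*(p^2 - 5*p + 4) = (p - 1)*(p + 4)*(p - 4)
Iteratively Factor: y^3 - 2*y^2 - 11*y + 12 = (y + 3)*(y^2 - 5*y + 4) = (y - 4)*(y + 3)*(y - 1)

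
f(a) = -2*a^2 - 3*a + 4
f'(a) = -4*a - 3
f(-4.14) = -17.86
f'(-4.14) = 13.56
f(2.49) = -15.87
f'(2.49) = -12.96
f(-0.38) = 4.85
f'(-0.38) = -1.48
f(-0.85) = 5.10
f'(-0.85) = 0.40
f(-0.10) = 4.28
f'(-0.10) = -2.60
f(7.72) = -138.36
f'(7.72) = -33.88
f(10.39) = -243.07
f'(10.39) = -44.56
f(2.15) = -11.70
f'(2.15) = -11.60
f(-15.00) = -401.00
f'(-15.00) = 57.00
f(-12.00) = -248.00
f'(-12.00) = 45.00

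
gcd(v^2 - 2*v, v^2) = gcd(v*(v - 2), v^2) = v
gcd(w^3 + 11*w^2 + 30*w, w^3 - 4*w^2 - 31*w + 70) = w + 5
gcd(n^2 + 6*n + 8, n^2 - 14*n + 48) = 1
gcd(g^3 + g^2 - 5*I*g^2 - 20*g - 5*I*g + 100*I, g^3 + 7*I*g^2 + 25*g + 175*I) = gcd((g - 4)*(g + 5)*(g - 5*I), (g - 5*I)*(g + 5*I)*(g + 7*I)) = g - 5*I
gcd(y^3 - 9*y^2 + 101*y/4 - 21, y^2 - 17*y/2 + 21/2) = y - 3/2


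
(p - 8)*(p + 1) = p^2 - 7*p - 8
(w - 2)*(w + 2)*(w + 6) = w^3 + 6*w^2 - 4*w - 24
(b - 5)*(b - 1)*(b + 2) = b^3 - 4*b^2 - 7*b + 10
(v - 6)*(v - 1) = v^2 - 7*v + 6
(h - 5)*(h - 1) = h^2 - 6*h + 5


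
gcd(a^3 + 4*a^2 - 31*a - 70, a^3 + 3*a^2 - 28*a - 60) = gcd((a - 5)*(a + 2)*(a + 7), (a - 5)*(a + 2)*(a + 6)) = a^2 - 3*a - 10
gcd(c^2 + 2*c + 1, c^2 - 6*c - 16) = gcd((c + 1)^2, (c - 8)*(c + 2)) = 1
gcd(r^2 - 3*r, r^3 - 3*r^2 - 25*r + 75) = r - 3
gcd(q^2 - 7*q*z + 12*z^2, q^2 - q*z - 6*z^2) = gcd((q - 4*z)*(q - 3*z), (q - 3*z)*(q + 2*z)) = -q + 3*z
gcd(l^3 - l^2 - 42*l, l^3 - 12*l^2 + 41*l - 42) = l - 7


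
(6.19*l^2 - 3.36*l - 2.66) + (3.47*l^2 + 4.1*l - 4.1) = 9.66*l^2 + 0.74*l - 6.76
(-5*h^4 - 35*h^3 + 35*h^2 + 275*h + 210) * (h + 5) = -5*h^5 - 60*h^4 - 140*h^3 + 450*h^2 + 1585*h + 1050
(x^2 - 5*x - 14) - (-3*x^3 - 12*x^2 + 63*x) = 3*x^3 + 13*x^2 - 68*x - 14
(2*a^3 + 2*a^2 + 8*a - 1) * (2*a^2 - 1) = 4*a^5 + 4*a^4 + 14*a^3 - 4*a^2 - 8*a + 1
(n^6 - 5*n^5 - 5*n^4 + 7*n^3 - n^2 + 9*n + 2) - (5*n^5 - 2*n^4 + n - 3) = n^6 - 10*n^5 - 3*n^4 + 7*n^3 - n^2 + 8*n + 5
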